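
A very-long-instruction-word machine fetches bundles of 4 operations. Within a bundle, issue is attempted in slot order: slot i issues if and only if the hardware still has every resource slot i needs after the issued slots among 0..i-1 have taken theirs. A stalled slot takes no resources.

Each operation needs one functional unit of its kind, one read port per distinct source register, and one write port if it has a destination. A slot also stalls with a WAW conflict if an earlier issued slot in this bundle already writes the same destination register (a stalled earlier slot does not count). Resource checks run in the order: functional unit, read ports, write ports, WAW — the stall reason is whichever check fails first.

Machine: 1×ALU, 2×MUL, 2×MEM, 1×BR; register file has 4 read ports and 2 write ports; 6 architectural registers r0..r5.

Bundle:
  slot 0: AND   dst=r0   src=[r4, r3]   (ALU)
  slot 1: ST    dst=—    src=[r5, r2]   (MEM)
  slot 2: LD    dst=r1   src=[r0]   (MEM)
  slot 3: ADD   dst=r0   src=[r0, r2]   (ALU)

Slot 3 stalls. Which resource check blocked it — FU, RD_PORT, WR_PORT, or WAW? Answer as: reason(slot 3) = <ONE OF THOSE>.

reason(slot 3) = FU

(0) want 1×ALU +2rd +1wr — yes → AL0|MU2|ME2|BR1|rd2|wr1
(1) want 1×MEM +2rd +0wr — yes → AL0|MU2|ME1|BR1|rd0|wr1
(2) want 1×MEM +1rd +1wr — RD_PORT → AL0|MU2|ME1|BR1|rd0|wr1
(3) want 1×ALU +2rd +1wr — FU → AL0|MU2|ME1|BR1|rd0|wr1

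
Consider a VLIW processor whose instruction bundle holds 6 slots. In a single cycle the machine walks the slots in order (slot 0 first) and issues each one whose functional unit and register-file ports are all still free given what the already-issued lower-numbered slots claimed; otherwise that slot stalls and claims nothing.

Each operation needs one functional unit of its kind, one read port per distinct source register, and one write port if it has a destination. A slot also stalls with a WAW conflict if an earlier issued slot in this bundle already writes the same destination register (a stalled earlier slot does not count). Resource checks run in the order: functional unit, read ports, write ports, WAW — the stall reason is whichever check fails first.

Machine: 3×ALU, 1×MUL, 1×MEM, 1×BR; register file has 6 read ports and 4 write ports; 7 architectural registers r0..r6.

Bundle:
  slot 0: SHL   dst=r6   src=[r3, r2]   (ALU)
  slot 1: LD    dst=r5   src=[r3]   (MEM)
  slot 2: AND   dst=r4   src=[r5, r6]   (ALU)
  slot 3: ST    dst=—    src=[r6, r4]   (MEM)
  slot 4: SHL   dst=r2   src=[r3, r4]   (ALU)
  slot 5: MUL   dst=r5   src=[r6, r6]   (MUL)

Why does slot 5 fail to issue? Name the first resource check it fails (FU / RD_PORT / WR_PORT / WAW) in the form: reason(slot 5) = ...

#0 ALU src=r3,r2 dispatched  <A:2 Mu:1 Ld:1 B:1 rd:4 wr:3>
#1 MEM src=r3 dispatched  <A:2 Mu:1 Ld:0 B:1 rd:3 wr:2>
#2 ALU src=r5,r6 dispatched  <A:1 Mu:1 Ld:0 B:1 rd:1 wr:1>
#3 MEM src=r6,r4 held:FU  <A:1 Mu:1 Ld:0 B:1 rd:1 wr:1>
#4 ALU src=r3,r4 held:RD_PORT  <A:1 Mu:1 Ld:0 B:1 rd:1 wr:1>
#5 MUL src=r6,r6 held:WAW  <A:1 Mu:1 Ld:0 B:1 rd:1 wr:1>

reason(slot 5) = WAW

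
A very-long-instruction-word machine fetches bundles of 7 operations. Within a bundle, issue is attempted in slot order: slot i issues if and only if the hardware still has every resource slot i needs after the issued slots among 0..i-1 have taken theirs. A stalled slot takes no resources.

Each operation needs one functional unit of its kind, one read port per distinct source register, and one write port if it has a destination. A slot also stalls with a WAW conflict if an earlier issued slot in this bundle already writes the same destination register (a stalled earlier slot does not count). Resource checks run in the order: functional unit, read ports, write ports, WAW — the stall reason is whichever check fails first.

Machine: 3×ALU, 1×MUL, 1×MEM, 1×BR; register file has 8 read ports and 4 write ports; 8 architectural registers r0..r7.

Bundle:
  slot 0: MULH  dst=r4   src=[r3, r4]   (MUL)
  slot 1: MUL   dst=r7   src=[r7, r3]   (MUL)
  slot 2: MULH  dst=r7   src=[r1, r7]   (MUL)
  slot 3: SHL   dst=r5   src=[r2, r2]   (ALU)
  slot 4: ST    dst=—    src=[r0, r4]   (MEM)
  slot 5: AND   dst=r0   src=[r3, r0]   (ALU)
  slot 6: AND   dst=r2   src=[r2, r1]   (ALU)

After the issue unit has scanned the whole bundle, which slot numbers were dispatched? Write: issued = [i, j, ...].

#0 MUL src=r3,r4 dispatched  <A:3 Mu:0 Ld:1 B:1 rd:6 wr:3>
#1 MUL src=r7,r3 held:FU  <A:3 Mu:0 Ld:1 B:1 rd:6 wr:3>
#2 MUL src=r1,r7 held:FU  <A:3 Mu:0 Ld:1 B:1 rd:6 wr:3>
#3 ALU src=r2,r2 dispatched  <A:2 Mu:0 Ld:1 B:1 rd:5 wr:2>
#4 MEM src=r0,r4 dispatched  <A:2 Mu:0 Ld:0 B:1 rd:3 wr:2>
#5 ALU src=r3,r0 dispatched  <A:1 Mu:0 Ld:0 B:1 rd:1 wr:1>
#6 ALU src=r2,r1 held:RD_PORT  <A:1 Mu:0 Ld:0 B:1 rd:1 wr:1>

issued = [0, 3, 4, 5]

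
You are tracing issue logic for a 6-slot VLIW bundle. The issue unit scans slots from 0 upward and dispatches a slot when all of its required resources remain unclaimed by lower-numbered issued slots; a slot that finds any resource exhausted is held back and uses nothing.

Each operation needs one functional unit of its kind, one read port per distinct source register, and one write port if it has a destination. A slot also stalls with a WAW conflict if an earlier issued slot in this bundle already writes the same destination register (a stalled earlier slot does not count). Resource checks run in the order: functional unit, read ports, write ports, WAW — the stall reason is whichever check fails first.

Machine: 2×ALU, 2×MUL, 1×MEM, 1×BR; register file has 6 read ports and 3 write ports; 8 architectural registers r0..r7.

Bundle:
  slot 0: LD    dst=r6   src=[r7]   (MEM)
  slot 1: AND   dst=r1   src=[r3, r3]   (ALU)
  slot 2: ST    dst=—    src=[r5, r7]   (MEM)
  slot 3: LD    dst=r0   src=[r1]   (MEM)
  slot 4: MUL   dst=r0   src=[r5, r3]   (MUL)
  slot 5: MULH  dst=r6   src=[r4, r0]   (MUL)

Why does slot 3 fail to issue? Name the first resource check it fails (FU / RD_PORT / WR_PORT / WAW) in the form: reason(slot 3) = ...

slot 0 (MEM): ISSUE — free A2,Mu2,Ld0,B1 rp5 wp2
slot 1 (ALU): ISSUE — free A1,Mu2,Ld0,B1 rp4 wp1
slot 2 (MEM): stall FU — free A1,Mu2,Ld0,B1 rp4 wp1
slot 3 (MEM): stall FU — free A1,Mu2,Ld0,B1 rp4 wp1
slot 4 (MUL): ISSUE — free A1,Mu1,Ld0,B1 rp2 wp0
slot 5 (MUL): stall WR_PORT — free A1,Mu1,Ld0,B1 rp2 wp0

reason(slot 3) = FU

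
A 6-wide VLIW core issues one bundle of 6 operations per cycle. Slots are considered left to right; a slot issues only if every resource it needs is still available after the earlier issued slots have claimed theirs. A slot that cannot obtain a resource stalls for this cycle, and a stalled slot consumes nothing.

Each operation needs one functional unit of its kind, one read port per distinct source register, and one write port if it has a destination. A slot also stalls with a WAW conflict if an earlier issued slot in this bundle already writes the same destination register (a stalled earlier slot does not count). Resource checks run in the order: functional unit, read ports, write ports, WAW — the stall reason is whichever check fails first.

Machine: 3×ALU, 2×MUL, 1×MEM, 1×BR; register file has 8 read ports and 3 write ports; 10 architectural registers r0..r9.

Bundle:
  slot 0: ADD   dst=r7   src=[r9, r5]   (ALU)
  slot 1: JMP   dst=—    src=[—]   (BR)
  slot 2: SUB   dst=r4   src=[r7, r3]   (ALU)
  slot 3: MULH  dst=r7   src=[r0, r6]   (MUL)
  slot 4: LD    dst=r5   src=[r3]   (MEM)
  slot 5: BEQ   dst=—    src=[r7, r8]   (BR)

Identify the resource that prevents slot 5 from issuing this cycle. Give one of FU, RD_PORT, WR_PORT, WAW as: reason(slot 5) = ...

reason(slot 5) = FU

(0) want 1×ALU +2rd +1wr — yes → AL2|MU2|ME1|BR1|rd6|wr2
(1) want 1×BR +0rd +0wr — yes → AL2|MU2|ME1|BR0|rd6|wr2
(2) want 1×ALU +2rd +1wr — yes → AL1|MU2|ME1|BR0|rd4|wr1
(3) want 1×MUL +2rd +1wr — WAW → AL1|MU2|ME1|BR0|rd4|wr1
(4) want 1×MEM +1rd +1wr — yes → AL1|MU2|ME0|BR0|rd3|wr0
(5) want 1×BR +2rd +0wr — FU → AL1|MU2|ME0|BR0|rd3|wr0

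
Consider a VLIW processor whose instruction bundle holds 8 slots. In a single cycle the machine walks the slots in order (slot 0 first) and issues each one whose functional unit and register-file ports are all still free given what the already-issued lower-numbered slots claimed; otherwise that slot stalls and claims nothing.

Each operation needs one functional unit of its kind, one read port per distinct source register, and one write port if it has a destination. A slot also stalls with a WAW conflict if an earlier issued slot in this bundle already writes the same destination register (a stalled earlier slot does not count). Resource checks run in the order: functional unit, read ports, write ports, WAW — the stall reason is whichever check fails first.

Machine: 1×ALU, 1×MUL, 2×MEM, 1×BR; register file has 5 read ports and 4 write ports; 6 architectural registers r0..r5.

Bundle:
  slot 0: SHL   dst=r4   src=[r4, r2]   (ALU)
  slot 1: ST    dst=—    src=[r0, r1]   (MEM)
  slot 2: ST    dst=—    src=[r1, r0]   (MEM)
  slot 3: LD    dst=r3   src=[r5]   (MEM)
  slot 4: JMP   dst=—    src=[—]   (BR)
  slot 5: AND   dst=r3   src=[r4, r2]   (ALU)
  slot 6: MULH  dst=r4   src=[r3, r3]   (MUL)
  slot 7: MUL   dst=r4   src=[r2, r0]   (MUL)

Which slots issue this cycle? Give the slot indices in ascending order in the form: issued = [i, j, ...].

[0] ALU needs rd=2 wr=1: ok; after: ALU=0 MUL=1 MEM=2 BR=1, R=3, W=3
[1] MEM needs rd=2 wr=0: ok; after: ALU=0 MUL=1 MEM=1 BR=1, R=1, W=3
[2] MEM needs rd=2 wr=0: RD_PORT; after: ALU=0 MUL=1 MEM=1 BR=1, R=1, W=3
[3] MEM needs rd=1 wr=1: ok; after: ALU=0 MUL=1 MEM=0 BR=1, R=0, W=2
[4] BR needs rd=0 wr=0: ok; after: ALU=0 MUL=1 MEM=0 BR=0, R=0, W=2
[5] ALU needs rd=2 wr=1: FU; after: ALU=0 MUL=1 MEM=0 BR=0, R=0, W=2
[6] MUL needs rd=1 wr=1: RD_PORT; after: ALU=0 MUL=1 MEM=0 BR=0, R=0, W=2
[7] MUL needs rd=2 wr=1: RD_PORT; after: ALU=0 MUL=1 MEM=0 BR=0, R=0, W=2

issued = [0, 1, 3, 4]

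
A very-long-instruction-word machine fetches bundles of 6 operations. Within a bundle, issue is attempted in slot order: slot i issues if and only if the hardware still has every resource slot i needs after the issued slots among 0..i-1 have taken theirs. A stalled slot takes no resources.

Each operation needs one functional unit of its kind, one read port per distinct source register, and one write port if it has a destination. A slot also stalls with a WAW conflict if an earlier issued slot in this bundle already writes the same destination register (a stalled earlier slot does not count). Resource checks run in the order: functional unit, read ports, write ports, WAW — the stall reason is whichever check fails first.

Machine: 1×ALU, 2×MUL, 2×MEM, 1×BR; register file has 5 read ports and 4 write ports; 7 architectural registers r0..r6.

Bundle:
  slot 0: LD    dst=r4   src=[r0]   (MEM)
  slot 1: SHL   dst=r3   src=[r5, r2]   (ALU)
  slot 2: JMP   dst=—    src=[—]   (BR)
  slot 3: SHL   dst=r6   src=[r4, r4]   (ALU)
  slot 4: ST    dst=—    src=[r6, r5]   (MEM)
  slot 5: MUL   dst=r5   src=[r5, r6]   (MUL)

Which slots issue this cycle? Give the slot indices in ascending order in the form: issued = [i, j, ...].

issued = [0, 1, 2, 4]

slot 0 (MEM): ISSUE — free A1,Mu2,Ld1,B1 rp4 wp3
slot 1 (ALU): ISSUE — free A0,Mu2,Ld1,B1 rp2 wp2
slot 2 (BR): ISSUE — free A0,Mu2,Ld1,B0 rp2 wp2
slot 3 (ALU): stall FU — free A0,Mu2,Ld1,B0 rp2 wp2
slot 4 (MEM): ISSUE — free A0,Mu2,Ld0,B0 rp0 wp2
slot 5 (MUL): stall RD_PORT — free A0,Mu2,Ld0,B0 rp0 wp2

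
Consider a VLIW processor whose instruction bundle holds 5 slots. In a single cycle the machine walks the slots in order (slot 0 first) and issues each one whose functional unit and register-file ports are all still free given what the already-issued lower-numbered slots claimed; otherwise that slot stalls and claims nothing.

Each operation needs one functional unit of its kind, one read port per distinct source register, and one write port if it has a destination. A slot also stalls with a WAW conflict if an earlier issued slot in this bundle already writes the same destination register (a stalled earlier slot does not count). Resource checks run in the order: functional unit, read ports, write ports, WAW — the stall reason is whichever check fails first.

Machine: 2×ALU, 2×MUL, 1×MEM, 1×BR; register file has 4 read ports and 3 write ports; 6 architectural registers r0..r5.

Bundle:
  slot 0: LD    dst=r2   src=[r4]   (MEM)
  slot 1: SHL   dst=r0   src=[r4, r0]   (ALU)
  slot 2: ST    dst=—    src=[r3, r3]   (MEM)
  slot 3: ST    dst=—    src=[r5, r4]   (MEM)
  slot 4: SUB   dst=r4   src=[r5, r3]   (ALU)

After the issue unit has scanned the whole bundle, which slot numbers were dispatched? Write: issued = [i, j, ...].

issued = [0, 1]

[0] MEM needs rd=1 wr=1: ok; after: ALU=2 MUL=2 MEM=0 BR=1, R=3, W=2
[1] ALU needs rd=2 wr=1: ok; after: ALU=1 MUL=2 MEM=0 BR=1, R=1, W=1
[2] MEM needs rd=1 wr=0: FU; after: ALU=1 MUL=2 MEM=0 BR=1, R=1, W=1
[3] MEM needs rd=2 wr=0: FU; after: ALU=1 MUL=2 MEM=0 BR=1, R=1, W=1
[4] ALU needs rd=2 wr=1: RD_PORT; after: ALU=1 MUL=2 MEM=0 BR=1, R=1, W=1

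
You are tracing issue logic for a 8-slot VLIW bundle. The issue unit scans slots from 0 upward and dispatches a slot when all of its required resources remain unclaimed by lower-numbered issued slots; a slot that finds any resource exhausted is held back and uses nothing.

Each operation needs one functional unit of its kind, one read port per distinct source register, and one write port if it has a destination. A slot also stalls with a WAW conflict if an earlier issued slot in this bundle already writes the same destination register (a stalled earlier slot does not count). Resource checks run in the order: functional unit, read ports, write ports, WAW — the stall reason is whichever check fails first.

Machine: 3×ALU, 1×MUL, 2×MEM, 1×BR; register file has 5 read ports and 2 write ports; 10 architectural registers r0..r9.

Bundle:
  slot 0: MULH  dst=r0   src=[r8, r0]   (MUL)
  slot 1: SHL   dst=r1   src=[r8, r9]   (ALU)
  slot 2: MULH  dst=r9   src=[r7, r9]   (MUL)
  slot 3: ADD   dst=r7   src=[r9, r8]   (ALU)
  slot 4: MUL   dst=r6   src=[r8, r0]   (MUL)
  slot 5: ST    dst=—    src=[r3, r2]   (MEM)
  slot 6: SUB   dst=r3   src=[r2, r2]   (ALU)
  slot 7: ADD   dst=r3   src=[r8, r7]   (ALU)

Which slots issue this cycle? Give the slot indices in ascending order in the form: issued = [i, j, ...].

issued = [0, 1]

  0. MUL→r0 ⇒ go  {3A/0Mu/2Ld/1B | 3r 1w}
  1. ALU→r1 ⇒ go  {2A/0Mu/2Ld/1B | 1r 0w}
  2. MUL→r9 ⇒ no(FU)  {2A/0Mu/2Ld/1B | 1r 0w}
  3. ALU→r7 ⇒ no(RD_PORT)  {2A/0Mu/2Ld/1B | 1r 0w}
  4. MUL→r6 ⇒ no(FU)  {2A/0Mu/2Ld/1B | 1r 0w}
  5. MEM ⇒ no(RD_PORT)  {2A/0Mu/2Ld/1B | 1r 0w}
  6. ALU→r3 ⇒ no(WR_PORT)  {2A/0Mu/2Ld/1B | 1r 0w}
  7. ALU→r3 ⇒ no(RD_PORT)  {2A/0Mu/2Ld/1B | 1r 0w}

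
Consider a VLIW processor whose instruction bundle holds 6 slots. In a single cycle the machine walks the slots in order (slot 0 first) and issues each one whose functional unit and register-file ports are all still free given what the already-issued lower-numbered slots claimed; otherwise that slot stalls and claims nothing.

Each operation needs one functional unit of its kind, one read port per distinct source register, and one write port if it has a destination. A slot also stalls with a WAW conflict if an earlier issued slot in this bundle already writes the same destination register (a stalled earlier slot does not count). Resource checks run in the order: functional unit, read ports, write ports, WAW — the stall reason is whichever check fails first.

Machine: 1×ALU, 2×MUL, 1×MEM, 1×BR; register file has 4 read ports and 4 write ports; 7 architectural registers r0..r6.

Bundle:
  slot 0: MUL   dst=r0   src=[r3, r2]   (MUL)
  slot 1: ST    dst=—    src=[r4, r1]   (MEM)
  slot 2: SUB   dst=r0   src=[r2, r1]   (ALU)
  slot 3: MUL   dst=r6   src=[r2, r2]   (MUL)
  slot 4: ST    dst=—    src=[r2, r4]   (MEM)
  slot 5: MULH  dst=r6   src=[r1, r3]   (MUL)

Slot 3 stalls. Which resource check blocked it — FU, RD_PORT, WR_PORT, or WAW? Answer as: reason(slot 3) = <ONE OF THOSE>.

reason(slot 3) = RD_PORT

#0 MUL src=r3,r2 dispatched  <A:1 Mu:1 Ld:1 B:1 rd:2 wr:3>
#1 MEM src=r4,r1 dispatched  <A:1 Mu:1 Ld:0 B:1 rd:0 wr:3>
#2 ALU src=r2,r1 held:RD_PORT  <A:1 Mu:1 Ld:0 B:1 rd:0 wr:3>
#3 MUL src=r2,r2 held:RD_PORT  <A:1 Mu:1 Ld:0 B:1 rd:0 wr:3>
#4 MEM src=r2,r4 held:FU  <A:1 Mu:1 Ld:0 B:1 rd:0 wr:3>
#5 MUL src=r1,r3 held:RD_PORT  <A:1 Mu:1 Ld:0 B:1 rd:0 wr:3>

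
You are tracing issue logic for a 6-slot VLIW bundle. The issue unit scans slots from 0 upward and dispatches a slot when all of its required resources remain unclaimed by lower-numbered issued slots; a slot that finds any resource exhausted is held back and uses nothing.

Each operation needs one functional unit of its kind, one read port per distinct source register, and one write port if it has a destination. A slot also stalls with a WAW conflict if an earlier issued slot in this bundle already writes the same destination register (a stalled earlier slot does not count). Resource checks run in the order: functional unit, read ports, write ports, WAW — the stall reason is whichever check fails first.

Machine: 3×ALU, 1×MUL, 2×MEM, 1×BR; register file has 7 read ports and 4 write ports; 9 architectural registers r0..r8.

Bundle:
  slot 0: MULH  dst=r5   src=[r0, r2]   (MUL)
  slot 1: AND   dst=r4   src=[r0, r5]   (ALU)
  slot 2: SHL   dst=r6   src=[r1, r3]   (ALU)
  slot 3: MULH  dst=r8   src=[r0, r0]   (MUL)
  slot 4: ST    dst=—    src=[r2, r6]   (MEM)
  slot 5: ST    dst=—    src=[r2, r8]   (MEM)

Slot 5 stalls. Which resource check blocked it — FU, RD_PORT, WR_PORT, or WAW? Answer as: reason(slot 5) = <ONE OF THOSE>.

#0 MUL src=r0,r2 dispatched  <A:3 Mu:0 Ld:2 B:1 rd:5 wr:3>
#1 ALU src=r0,r5 dispatched  <A:2 Mu:0 Ld:2 B:1 rd:3 wr:2>
#2 ALU src=r1,r3 dispatched  <A:1 Mu:0 Ld:2 B:1 rd:1 wr:1>
#3 MUL src=r0,r0 held:FU  <A:1 Mu:0 Ld:2 B:1 rd:1 wr:1>
#4 MEM src=r2,r6 held:RD_PORT  <A:1 Mu:0 Ld:2 B:1 rd:1 wr:1>
#5 MEM src=r2,r8 held:RD_PORT  <A:1 Mu:0 Ld:2 B:1 rd:1 wr:1>

reason(slot 5) = RD_PORT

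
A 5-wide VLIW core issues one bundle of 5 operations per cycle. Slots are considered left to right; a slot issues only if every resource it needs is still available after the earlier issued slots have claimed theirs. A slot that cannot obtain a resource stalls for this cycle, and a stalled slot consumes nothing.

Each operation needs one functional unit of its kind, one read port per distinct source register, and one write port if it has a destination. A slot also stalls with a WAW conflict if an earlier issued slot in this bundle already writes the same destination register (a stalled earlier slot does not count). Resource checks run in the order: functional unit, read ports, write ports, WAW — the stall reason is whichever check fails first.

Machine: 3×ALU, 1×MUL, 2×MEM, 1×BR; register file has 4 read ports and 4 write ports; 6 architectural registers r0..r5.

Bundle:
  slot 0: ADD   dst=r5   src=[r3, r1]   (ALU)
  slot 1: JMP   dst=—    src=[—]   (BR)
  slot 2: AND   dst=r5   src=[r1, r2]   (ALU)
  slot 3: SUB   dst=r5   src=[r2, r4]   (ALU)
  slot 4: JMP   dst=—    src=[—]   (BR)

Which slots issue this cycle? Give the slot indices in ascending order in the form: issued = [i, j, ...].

slot 0 (ALU): ISSUE — free A2,Mu1,Ld2,B1 rp2 wp3
slot 1 (BR): ISSUE — free A2,Mu1,Ld2,B0 rp2 wp3
slot 2 (ALU): stall WAW — free A2,Mu1,Ld2,B0 rp2 wp3
slot 3 (ALU): stall WAW — free A2,Mu1,Ld2,B0 rp2 wp3
slot 4 (BR): stall FU — free A2,Mu1,Ld2,B0 rp2 wp3

issued = [0, 1]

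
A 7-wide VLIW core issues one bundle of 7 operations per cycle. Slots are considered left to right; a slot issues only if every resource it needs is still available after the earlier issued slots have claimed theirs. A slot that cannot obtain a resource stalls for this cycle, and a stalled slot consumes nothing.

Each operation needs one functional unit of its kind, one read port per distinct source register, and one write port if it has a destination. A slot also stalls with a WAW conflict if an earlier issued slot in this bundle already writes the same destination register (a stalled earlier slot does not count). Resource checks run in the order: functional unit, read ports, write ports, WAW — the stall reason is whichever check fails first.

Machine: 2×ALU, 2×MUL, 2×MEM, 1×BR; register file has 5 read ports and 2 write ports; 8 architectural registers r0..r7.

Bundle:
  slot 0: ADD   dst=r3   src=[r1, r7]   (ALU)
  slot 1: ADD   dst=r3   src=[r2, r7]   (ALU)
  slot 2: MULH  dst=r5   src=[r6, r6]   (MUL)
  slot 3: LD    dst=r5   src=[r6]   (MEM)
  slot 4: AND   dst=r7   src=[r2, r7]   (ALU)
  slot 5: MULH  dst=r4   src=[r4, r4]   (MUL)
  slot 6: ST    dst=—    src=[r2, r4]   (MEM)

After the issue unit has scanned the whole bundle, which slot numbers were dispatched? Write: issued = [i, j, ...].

(0) want 1×ALU +2rd +1wr — yes → AL1|MU2|ME2|BR1|rd3|wr1
(1) want 1×ALU +2rd +1wr — WAW → AL1|MU2|ME2|BR1|rd3|wr1
(2) want 1×MUL +1rd +1wr — yes → AL1|MU1|ME2|BR1|rd2|wr0
(3) want 1×MEM +1rd +1wr — WR_PORT → AL1|MU1|ME2|BR1|rd2|wr0
(4) want 1×ALU +2rd +1wr — WR_PORT → AL1|MU1|ME2|BR1|rd2|wr0
(5) want 1×MUL +1rd +1wr — WR_PORT → AL1|MU1|ME2|BR1|rd2|wr0
(6) want 1×MEM +2rd +0wr — yes → AL1|MU1|ME1|BR1|rd0|wr0

issued = [0, 2, 6]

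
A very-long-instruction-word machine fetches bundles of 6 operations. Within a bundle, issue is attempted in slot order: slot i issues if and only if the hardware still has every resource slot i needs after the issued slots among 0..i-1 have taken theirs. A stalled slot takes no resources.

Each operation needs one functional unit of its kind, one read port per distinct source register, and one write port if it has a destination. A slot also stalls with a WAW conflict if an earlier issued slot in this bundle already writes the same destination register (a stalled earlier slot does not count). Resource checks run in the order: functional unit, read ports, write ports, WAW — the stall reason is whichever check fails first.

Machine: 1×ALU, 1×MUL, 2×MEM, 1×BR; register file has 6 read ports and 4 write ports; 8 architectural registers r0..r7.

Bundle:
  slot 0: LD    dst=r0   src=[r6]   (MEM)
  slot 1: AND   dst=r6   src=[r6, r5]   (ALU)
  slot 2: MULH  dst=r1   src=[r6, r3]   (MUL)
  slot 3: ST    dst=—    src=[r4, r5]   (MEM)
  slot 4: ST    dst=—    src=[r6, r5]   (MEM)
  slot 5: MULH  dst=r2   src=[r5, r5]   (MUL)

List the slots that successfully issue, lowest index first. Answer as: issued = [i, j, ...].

(0) want 1×MEM +1rd +1wr — yes → AL1|MU1|ME1|BR1|rd5|wr3
(1) want 1×ALU +2rd +1wr — yes → AL0|MU1|ME1|BR1|rd3|wr2
(2) want 1×MUL +2rd +1wr — yes → AL0|MU0|ME1|BR1|rd1|wr1
(3) want 1×MEM +2rd +0wr — RD_PORT → AL0|MU0|ME1|BR1|rd1|wr1
(4) want 1×MEM +2rd +0wr — RD_PORT → AL0|MU0|ME1|BR1|rd1|wr1
(5) want 1×MUL +1rd +1wr — FU → AL0|MU0|ME1|BR1|rd1|wr1

issued = [0, 1, 2]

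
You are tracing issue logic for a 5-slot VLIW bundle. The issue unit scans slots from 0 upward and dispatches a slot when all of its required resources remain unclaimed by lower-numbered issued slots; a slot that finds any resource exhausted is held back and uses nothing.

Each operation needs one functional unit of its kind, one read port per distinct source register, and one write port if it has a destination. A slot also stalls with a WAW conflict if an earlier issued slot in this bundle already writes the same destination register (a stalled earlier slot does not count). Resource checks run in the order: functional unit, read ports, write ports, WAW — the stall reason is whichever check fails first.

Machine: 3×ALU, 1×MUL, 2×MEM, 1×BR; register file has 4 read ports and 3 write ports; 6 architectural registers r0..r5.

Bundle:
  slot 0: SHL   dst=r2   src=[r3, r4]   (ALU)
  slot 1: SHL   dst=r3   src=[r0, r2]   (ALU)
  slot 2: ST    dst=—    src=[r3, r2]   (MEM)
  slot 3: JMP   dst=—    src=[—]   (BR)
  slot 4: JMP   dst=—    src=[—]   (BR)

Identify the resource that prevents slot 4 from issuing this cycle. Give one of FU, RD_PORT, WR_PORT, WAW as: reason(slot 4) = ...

[0] ALU needs rd=2 wr=1: ok; after: ALU=2 MUL=1 MEM=2 BR=1, R=2, W=2
[1] ALU needs rd=2 wr=1: ok; after: ALU=1 MUL=1 MEM=2 BR=1, R=0, W=1
[2] MEM needs rd=2 wr=0: RD_PORT; after: ALU=1 MUL=1 MEM=2 BR=1, R=0, W=1
[3] BR needs rd=0 wr=0: ok; after: ALU=1 MUL=1 MEM=2 BR=0, R=0, W=1
[4] BR needs rd=0 wr=0: FU; after: ALU=1 MUL=1 MEM=2 BR=0, R=0, W=1

reason(slot 4) = FU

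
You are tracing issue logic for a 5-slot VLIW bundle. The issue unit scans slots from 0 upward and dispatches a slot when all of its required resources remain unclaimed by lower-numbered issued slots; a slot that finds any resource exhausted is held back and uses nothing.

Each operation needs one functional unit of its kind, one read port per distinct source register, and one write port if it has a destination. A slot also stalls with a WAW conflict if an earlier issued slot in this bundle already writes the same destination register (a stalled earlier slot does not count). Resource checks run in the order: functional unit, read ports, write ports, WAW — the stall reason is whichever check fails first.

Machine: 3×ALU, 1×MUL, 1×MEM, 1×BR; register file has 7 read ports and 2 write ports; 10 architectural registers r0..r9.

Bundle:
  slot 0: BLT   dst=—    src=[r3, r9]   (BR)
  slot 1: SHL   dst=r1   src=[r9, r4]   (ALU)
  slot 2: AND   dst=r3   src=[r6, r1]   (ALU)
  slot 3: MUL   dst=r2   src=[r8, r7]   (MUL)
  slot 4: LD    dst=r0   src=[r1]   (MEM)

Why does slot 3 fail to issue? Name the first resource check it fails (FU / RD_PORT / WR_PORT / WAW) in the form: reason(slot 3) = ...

(0) want 1×BR +2rd +0wr — yes → AL3|MU1|ME1|BR0|rd5|wr2
(1) want 1×ALU +2rd +1wr — yes → AL2|MU1|ME1|BR0|rd3|wr1
(2) want 1×ALU +2rd +1wr — yes → AL1|MU1|ME1|BR0|rd1|wr0
(3) want 1×MUL +2rd +1wr — RD_PORT → AL1|MU1|ME1|BR0|rd1|wr0
(4) want 1×MEM +1rd +1wr — WR_PORT → AL1|MU1|ME1|BR0|rd1|wr0

reason(slot 3) = RD_PORT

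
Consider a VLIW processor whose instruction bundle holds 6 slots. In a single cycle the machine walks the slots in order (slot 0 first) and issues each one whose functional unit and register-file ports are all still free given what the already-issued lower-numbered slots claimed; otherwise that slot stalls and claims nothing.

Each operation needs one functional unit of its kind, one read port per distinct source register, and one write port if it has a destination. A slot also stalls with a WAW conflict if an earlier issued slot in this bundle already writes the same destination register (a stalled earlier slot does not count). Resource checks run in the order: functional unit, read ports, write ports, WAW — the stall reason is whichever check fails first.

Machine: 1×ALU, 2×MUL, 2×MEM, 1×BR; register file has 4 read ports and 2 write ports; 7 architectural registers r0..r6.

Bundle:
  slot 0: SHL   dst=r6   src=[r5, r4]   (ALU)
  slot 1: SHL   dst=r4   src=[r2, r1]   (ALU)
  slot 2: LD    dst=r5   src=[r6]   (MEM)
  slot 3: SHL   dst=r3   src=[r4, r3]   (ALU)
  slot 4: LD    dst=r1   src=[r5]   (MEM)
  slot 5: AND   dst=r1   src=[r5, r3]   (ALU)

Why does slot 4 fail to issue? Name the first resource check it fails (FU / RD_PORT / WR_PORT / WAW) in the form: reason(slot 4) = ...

  0. ALU→r6 ⇒ go  {0A/2Mu/2Ld/1B | 2r 1w}
  1. ALU→r4 ⇒ no(FU)  {0A/2Mu/2Ld/1B | 2r 1w}
  2. MEM→r5 ⇒ go  {0A/2Mu/1Ld/1B | 1r 0w}
  3. ALU→r3 ⇒ no(FU)  {0A/2Mu/1Ld/1B | 1r 0w}
  4. MEM→r1 ⇒ no(WR_PORT)  {0A/2Mu/1Ld/1B | 1r 0w}
  5. ALU→r1 ⇒ no(FU)  {0A/2Mu/1Ld/1B | 1r 0w}

reason(slot 4) = WR_PORT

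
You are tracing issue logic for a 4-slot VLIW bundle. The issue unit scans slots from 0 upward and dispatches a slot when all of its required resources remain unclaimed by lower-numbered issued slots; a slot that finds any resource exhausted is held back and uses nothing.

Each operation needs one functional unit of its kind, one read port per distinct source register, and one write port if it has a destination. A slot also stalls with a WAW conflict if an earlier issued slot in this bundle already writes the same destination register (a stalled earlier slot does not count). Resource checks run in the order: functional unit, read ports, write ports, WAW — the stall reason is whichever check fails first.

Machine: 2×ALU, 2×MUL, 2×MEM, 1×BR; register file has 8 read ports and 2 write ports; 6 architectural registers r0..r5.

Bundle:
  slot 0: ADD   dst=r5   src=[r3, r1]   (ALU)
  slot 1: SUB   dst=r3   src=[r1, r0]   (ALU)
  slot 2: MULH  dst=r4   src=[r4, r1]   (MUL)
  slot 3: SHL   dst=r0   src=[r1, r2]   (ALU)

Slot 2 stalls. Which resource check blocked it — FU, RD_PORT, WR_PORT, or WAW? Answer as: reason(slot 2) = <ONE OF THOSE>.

slot 0 (ALU): ISSUE — free A1,Mu2,Ld2,B1 rp6 wp1
slot 1 (ALU): ISSUE — free A0,Mu2,Ld2,B1 rp4 wp0
slot 2 (MUL): stall WR_PORT — free A0,Mu2,Ld2,B1 rp4 wp0
slot 3 (ALU): stall FU — free A0,Mu2,Ld2,B1 rp4 wp0

reason(slot 2) = WR_PORT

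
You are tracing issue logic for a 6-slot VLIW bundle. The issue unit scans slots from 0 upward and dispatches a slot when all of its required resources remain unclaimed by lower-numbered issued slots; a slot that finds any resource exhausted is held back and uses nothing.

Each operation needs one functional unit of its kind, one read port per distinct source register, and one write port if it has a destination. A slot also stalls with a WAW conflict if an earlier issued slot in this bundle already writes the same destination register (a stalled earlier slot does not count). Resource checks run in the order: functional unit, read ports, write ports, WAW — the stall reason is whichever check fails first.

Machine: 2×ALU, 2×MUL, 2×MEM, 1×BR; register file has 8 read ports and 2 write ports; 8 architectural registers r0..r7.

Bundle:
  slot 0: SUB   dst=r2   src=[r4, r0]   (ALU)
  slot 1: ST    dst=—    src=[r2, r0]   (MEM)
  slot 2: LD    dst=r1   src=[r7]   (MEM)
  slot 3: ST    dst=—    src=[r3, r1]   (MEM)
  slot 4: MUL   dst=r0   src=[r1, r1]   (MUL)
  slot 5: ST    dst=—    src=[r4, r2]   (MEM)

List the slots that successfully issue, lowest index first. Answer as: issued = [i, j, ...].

issued = [0, 1, 2]

[0] ALU needs rd=2 wr=1: ok; after: ALU=1 MUL=2 MEM=2 BR=1, R=6, W=1
[1] MEM needs rd=2 wr=0: ok; after: ALU=1 MUL=2 MEM=1 BR=1, R=4, W=1
[2] MEM needs rd=1 wr=1: ok; after: ALU=1 MUL=2 MEM=0 BR=1, R=3, W=0
[3] MEM needs rd=2 wr=0: FU; after: ALU=1 MUL=2 MEM=0 BR=1, R=3, W=0
[4] MUL needs rd=1 wr=1: WR_PORT; after: ALU=1 MUL=2 MEM=0 BR=1, R=3, W=0
[5] MEM needs rd=2 wr=0: FU; after: ALU=1 MUL=2 MEM=0 BR=1, R=3, W=0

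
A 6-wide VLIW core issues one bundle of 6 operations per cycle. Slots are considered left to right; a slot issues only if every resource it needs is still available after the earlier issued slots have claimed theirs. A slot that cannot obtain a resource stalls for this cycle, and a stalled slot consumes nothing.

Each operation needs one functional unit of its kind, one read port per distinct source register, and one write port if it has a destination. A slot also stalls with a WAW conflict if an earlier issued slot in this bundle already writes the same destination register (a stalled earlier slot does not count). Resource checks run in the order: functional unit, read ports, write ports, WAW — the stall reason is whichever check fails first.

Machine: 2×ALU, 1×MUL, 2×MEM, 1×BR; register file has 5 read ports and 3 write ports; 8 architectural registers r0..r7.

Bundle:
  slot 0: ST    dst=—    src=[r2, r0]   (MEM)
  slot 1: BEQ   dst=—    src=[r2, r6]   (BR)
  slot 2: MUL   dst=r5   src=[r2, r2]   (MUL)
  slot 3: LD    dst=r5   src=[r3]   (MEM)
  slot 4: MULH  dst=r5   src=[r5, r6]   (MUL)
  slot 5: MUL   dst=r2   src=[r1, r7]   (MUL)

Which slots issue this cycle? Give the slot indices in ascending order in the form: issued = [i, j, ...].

issued = [0, 1, 2]

  0. MEM ⇒ go  {2A/1Mu/1Ld/1B | 3r 3w}
  1. BR ⇒ go  {2A/1Mu/1Ld/0B | 1r 3w}
  2. MUL→r5 ⇒ go  {2A/0Mu/1Ld/0B | 0r 2w}
  3. MEM→r5 ⇒ no(RD_PORT)  {2A/0Mu/1Ld/0B | 0r 2w}
  4. MUL→r5 ⇒ no(FU)  {2A/0Mu/1Ld/0B | 0r 2w}
  5. MUL→r2 ⇒ no(FU)  {2A/0Mu/1Ld/0B | 0r 2w}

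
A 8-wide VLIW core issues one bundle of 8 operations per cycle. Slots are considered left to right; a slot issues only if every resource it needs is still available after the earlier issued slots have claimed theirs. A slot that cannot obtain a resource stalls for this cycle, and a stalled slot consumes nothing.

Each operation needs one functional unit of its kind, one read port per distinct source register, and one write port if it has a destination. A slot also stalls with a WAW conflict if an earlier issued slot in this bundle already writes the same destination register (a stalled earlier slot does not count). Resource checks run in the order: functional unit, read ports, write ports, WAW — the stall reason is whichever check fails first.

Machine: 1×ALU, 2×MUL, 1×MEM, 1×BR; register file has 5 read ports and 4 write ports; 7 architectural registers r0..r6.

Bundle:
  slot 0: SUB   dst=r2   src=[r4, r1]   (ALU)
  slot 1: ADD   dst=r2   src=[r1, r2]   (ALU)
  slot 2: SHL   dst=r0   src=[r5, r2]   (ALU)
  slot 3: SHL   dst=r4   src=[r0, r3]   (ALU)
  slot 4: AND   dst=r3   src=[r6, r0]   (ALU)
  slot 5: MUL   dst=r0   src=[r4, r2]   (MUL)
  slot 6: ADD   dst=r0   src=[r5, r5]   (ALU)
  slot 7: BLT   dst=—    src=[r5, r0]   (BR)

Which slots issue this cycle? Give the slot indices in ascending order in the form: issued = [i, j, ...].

issued = [0, 5]

  0. ALU→r2 ⇒ go  {0A/2Mu/1Ld/1B | 3r 3w}
  1. ALU→r2 ⇒ no(FU)  {0A/2Mu/1Ld/1B | 3r 3w}
  2. ALU→r0 ⇒ no(FU)  {0A/2Mu/1Ld/1B | 3r 3w}
  3. ALU→r4 ⇒ no(FU)  {0A/2Mu/1Ld/1B | 3r 3w}
  4. ALU→r3 ⇒ no(FU)  {0A/2Mu/1Ld/1B | 3r 3w}
  5. MUL→r0 ⇒ go  {0A/1Mu/1Ld/1B | 1r 2w}
  6. ALU→r0 ⇒ no(FU)  {0A/1Mu/1Ld/1B | 1r 2w}
  7. BR ⇒ no(RD_PORT)  {0A/1Mu/1Ld/1B | 1r 2w}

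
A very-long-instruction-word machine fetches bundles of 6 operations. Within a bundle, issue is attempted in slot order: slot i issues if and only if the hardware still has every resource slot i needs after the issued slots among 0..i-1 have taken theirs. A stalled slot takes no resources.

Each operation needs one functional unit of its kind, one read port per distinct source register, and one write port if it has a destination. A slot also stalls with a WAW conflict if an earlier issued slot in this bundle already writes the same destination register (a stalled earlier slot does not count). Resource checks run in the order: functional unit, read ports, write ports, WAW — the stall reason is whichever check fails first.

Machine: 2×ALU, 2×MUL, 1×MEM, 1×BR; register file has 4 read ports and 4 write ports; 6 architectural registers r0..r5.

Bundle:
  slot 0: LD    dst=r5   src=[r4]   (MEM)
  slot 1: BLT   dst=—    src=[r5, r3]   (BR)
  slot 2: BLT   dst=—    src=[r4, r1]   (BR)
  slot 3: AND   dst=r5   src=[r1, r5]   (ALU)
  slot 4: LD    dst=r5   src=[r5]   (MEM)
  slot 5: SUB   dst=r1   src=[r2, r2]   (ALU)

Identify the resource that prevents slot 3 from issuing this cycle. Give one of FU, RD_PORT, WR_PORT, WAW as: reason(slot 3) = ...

[0] MEM needs rd=1 wr=1: ok; after: ALU=2 MUL=2 MEM=0 BR=1, R=3, W=3
[1] BR needs rd=2 wr=0: ok; after: ALU=2 MUL=2 MEM=0 BR=0, R=1, W=3
[2] BR needs rd=2 wr=0: FU; after: ALU=2 MUL=2 MEM=0 BR=0, R=1, W=3
[3] ALU needs rd=2 wr=1: RD_PORT; after: ALU=2 MUL=2 MEM=0 BR=0, R=1, W=3
[4] MEM needs rd=1 wr=1: FU; after: ALU=2 MUL=2 MEM=0 BR=0, R=1, W=3
[5] ALU needs rd=1 wr=1: ok; after: ALU=1 MUL=2 MEM=0 BR=0, R=0, W=2

reason(slot 3) = RD_PORT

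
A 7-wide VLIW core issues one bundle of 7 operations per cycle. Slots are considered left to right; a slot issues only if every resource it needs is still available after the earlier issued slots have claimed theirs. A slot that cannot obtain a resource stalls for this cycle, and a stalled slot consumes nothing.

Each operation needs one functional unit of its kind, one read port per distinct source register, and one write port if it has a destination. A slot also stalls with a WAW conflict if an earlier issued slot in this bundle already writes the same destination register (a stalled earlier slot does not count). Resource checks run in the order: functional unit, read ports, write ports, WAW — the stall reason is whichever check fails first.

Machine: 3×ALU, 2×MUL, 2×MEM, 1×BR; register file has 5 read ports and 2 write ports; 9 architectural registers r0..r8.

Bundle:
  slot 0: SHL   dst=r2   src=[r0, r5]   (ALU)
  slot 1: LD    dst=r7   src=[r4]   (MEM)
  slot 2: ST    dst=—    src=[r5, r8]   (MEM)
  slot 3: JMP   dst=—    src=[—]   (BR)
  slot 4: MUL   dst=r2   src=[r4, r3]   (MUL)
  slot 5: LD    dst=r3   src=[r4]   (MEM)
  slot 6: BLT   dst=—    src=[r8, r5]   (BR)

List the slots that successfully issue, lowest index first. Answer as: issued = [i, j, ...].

issued = [0, 1, 2, 3]

  0. ALU→r2 ⇒ go  {2A/2Mu/2Ld/1B | 3r 1w}
  1. MEM→r7 ⇒ go  {2A/2Mu/1Ld/1B | 2r 0w}
  2. MEM ⇒ go  {2A/2Mu/0Ld/1B | 0r 0w}
  3. BR ⇒ go  {2A/2Mu/0Ld/0B | 0r 0w}
  4. MUL→r2 ⇒ no(RD_PORT)  {2A/2Mu/0Ld/0B | 0r 0w}
  5. MEM→r3 ⇒ no(FU)  {2A/2Mu/0Ld/0B | 0r 0w}
  6. BR ⇒ no(FU)  {2A/2Mu/0Ld/0B | 0r 0w}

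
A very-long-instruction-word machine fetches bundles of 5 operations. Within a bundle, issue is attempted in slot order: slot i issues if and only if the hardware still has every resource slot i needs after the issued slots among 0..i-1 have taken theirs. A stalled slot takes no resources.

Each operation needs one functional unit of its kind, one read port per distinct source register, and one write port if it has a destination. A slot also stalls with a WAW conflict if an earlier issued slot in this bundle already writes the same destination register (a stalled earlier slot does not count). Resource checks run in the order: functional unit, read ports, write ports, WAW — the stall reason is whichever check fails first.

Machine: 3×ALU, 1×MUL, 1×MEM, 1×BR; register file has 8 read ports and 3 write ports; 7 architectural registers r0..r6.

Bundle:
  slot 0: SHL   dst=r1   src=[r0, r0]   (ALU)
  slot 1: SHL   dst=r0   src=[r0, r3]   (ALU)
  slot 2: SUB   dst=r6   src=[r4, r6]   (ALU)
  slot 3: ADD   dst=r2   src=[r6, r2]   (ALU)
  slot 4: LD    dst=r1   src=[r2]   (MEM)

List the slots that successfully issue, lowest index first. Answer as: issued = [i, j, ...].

(0) want 1×ALU +1rd +1wr — yes → AL2|MU1|ME1|BR1|rd7|wr2
(1) want 1×ALU +2rd +1wr — yes → AL1|MU1|ME1|BR1|rd5|wr1
(2) want 1×ALU +2rd +1wr — yes → AL0|MU1|ME1|BR1|rd3|wr0
(3) want 1×ALU +2rd +1wr — FU → AL0|MU1|ME1|BR1|rd3|wr0
(4) want 1×MEM +1rd +1wr — WR_PORT → AL0|MU1|ME1|BR1|rd3|wr0

issued = [0, 1, 2]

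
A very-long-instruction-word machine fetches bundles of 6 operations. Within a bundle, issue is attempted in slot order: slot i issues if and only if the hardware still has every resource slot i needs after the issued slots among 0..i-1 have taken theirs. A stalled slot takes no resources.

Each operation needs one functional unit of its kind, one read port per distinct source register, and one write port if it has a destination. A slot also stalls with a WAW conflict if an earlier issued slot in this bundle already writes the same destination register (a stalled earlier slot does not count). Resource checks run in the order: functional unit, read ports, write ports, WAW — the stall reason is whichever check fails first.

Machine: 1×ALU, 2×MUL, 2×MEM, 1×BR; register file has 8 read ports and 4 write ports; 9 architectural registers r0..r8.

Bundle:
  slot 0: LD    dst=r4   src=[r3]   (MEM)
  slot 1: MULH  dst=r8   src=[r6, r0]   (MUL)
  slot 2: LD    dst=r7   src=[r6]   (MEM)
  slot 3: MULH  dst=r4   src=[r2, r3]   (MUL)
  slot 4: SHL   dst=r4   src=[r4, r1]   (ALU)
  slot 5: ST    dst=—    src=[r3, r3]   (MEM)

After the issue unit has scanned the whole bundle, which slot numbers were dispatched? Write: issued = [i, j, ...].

issued = [0, 1, 2]

[0] MEM needs rd=1 wr=1: ok; after: ALU=1 MUL=2 MEM=1 BR=1, R=7, W=3
[1] MUL needs rd=2 wr=1: ok; after: ALU=1 MUL=1 MEM=1 BR=1, R=5, W=2
[2] MEM needs rd=1 wr=1: ok; after: ALU=1 MUL=1 MEM=0 BR=1, R=4, W=1
[3] MUL needs rd=2 wr=1: WAW; after: ALU=1 MUL=1 MEM=0 BR=1, R=4, W=1
[4] ALU needs rd=2 wr=1: WAW; after: ALU=1 MUL=1 MEM=0 BR=1, R=4, W=1
[5] MEM needs rd=1 wr=0: FU; after: ALU=1 MUL=1 MEM=0 BR=1, R=4, W=1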